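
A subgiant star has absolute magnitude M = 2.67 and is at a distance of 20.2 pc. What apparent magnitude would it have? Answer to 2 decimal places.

m = M + 5 log₁₀ d − 5 = 2.67 + 5·1.3054 − 5 = 4.197

m ≈ 4.20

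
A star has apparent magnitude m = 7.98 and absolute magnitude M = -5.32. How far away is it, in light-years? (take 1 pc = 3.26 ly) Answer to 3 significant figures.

d ≈ 14900 ly

Distance modulus: m − M = 7.98 − (-5.32) = 13.300
m − M = 5 log₁₀ d − 5
log₁₀ d = (m − M)/5 + 1 = 3.6600
d = 10^3.6600 = 4571 pc
= 14900 ly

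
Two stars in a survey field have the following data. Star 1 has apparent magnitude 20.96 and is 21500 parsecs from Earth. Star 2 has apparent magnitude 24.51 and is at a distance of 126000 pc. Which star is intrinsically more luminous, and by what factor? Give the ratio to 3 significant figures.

Star 1: M = m − 5 log₁₀ d + 5 = 20.96 − 5·4.3324 + 5 = 4.298
Star 2: M = m − 5 log₁₀ d + 5 = 24.51 − 5·5.1004 + 5 = 4.008
ΔM = M_1 − M_2 = 4.298 − (4.008) = 0.290; smaller M is more luminous → Star 2.
L ratio = 10^(0.4 |ΔM|) = 10^0.116 = 1.306

Star 2 is more luminous, by a factor of 1.31.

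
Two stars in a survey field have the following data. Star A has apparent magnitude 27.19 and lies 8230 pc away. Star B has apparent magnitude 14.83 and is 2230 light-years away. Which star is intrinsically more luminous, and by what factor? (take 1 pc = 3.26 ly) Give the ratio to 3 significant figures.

Star B is more luminous, by a factor of 607.

Star A: M = m − 5 log₁₀ d + 5 = 27.19 − 5·3.9154 + 5 = 12.613
Star B: d = 2230 ly / 3.26 = 684.0 pc
Star B: M = m − 5 log₁₀ d + 5 = 14.83 − 5·2.8351 + 5 = 5.655
ΔM = M_A − M_B = 12.613 − (5.655) = 6.958; smaller M is more luminous → Star B.
L ratio = 10^(0.4 |ΔM|) = 10^2.783 = 607.3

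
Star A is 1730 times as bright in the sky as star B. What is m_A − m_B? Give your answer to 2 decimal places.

m_A − m_B ≈ -8.10

Pogson: Δm = −2.5 log₁₀(ratio) = −2.5 log₁₀(1730) = −2.5 × 3.2380 = -8.095
Star A is brighter, so it has the smaller magnitude: the difference is negative.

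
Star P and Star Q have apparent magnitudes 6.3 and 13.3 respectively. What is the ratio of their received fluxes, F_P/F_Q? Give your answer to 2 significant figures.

F_P/F_Q ≈ 630

Δm = 6.3 − (13.3) = -7.0
Flux ratio = 10^(−0.4 Δm) = 10^(−0.4 × -7.0) = 10^2.800 = 631.0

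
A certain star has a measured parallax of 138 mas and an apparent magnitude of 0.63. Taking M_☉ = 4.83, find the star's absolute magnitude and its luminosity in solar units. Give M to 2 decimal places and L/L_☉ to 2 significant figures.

M ≈ 1.33; L/L_☉ ≈ 25

d = 1/p = 1000/138 mas = 7.246 pc
M = m − 5 log₁₀ d + 5 = 0.63 − 5·0.8601 + 5 = 1.329
M − M_☉ = 1.329 − 4.83 = -3.501
L/L_☉ = 10^(−0.4 × -3.501) = 25.13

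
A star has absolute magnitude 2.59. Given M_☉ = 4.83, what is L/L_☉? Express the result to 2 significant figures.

L/L_☉ ≈ 7.9

M − M_☉ = 2.59 − 4.83 = -2.240
L/L_☉ = 10^(−0.4 (M − M_☉)) = 10^0.896 = 7.870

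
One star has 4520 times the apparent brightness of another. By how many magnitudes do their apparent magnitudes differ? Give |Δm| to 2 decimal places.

|Δm| ≈ 9.14

Pogson: Δm = −2.5 log₁₀(ratio) = −2.5 log₁₀(4520) = −2.5 × 3.6551 = -9.138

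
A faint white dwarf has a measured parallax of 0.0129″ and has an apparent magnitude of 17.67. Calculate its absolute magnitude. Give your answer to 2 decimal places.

M ≈ 13.22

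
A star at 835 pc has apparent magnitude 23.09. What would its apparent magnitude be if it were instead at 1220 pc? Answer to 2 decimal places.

m ≈ 23.91

Flux ∝ 1/d², so Δm = 5 log₁₀(d₂/d₁) = 5 log₁₀(1220/835) = 0.823
m₂ = m₁ + Δm = 23.09 + (0.823) = 23.913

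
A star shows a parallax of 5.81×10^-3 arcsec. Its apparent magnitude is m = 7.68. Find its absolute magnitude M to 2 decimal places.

d = 1/p = 1/5.81×10^-3″ = 172.1 pc
5 log₁₀(d/10 pc) = 5 log₁₀(172.1) − 5 = 6.179
M = m − 5 log₁₀(d/10) = 7.68 − 6.179 = 1.501

M ≈ 1.50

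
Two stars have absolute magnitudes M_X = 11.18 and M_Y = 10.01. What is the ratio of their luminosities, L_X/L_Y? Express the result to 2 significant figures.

ΔM = M_X − M_Y = 1.17
L_X/L_Y = 10^(−0.4 ΔM) = 10^-0.468 = 0.3404

L_X/L_Y ≈ 0.34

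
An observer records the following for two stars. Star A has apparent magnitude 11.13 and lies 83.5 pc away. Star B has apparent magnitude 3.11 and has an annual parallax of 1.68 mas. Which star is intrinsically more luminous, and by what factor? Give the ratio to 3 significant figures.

Star B is more luminous, by a factor of 82000.

Star A: M = m − 5 log₁₀ d + 5 = 11.13 − 5·1.9217 + 5 = 6.522
Star B: p = 1.68 mas = 1.68×10^-3″ → d = 1/p = 595.2 pc
Star B: M = m − 5 log₁₀ d + 5 = 3.11 − 5·2.7747 + 5 = -5.763
ΔM = M_A − M_B = 6.522 − (-5.763) = 12.285; smaller M is more luminous → Star B.
L ratio = 10^(0.4 |ΔM|) = 10^4.914 = 82040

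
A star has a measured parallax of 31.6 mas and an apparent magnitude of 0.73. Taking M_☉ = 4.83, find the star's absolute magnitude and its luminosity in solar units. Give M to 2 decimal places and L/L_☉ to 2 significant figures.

d = 1/p = 1000/31.6 mas = 31.65 pc
M = m − 5 log₁₀ d + 5 = 0.73 − 5·1.5003 + 5 = -1.772
M − M_☉ = -1.772 − 4.83 = -6.602
L/L_☉ = 10^(−0.4 × -6.602) = 437.1

M ≈ -1.77; L/L_☉ ≈ 440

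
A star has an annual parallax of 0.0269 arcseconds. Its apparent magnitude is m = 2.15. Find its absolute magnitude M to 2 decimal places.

d = 1/p = 1/0.0269″ = 37.17 pc
5 log₁₀(d/10 pc) = 5 log₁₀(37.17) − 5 = 2.851
M = m − 5 log₁₀(d/10) = 2.15 − 2.851 = -0.701

M ≈ -0.70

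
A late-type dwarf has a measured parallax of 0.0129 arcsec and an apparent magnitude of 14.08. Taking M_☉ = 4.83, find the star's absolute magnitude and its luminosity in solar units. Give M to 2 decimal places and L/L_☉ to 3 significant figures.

d = 1/p = 1/0.0129″ = 77.52 pc
M = m − 5 log₁₀ d + 5 = 14.08 − 5·1.8894 + 5 = 9.633
M − M_☉ = 9.633 − 4.83 = 4.803
L/L_☉ = 10^(−0.4 × 4.803) = 0.01199

M ≈ 9.63; L/L_☉ ≈ 0.0120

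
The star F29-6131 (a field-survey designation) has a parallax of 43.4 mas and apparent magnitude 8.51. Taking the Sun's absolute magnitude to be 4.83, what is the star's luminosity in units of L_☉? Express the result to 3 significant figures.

d = 1/p = 1000/43.4 mas = 23.04 pc
M = m − 5 log₁₀ d + 5 = 8.51 − 5·1.3625 + 5 = 6.697
M − M_☉ = 6.697 − 4.83 = 1.867
L/L_☉ = 10^(−0.4 × 1.867) = 0.1791

L/L_☉ ≈ 0.179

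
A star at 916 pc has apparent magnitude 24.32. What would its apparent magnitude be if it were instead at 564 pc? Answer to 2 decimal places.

Flux ∝ 1/d², so Δm = 5 log₁₀(d₂/d₁) = 5 log₁₀(564/916) = -1.053
m₂ = m₁ + Δm = 24.32 + (-1.053) = 23.267

m ≈ 23.27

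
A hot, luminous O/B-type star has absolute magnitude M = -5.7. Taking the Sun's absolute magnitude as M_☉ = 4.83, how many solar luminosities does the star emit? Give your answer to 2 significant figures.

L/L_☉ ≈ 16000

M − M_☉ = -5.7 − 4.83 = -10.530
L/L_☉ = 10^(−0.4 (M − M_☉)) = 10^4.212 = 16290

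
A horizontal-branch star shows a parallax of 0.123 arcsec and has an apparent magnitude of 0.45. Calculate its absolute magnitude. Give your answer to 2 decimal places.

M ≈ 0.90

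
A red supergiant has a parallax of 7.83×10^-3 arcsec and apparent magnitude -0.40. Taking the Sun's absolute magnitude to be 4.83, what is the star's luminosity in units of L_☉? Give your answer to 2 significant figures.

L/L_☉ ≈ 20000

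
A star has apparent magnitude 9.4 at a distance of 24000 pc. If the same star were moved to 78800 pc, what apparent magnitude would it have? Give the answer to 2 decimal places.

m ≈ 11.98

Flux ∝ 1/d², so Δm = 5 log₁₀(d₂/d₁) = 5 log₁₀(78800/24000) = 2.582
m₂ = m₁ + Δm = 9.4 + (2.582) = 11.982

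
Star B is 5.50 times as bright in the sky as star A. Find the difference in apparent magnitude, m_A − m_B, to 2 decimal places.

m_A − m_B ≈ 1.85

Pogson: Δm = −2.5 log₁₀(ratio) = −2.5 log₁₀(5.50) = −2.5 × 0.7404 = -1.851
Star B is brighter so has the smaller magnitude: m_A − m_B is positive.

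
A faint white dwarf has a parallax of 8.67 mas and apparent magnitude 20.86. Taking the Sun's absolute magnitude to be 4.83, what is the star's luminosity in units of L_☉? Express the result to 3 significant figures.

L/L_☉ ≈ 5.15×10^-5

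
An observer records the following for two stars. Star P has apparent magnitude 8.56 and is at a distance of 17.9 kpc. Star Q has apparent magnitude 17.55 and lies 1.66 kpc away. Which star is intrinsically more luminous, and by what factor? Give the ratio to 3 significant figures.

Star P is more luminous, by a factor of 459000.

Star P: d = 17.9 kpc = 17900 pc
Star P: M = m − 5 log₁₀ d + 5 = 8.56 − 5·4.2529 + 5 = -7.704
Star Q: d = 1.66 kpc = 1660 pc
Star Q: M = m − 5 log₁₀ d + 5 = 17.55 − 5·3.2201 + 5 = 6.449
ΔM = M_P − M_Q = -7.704 − (6.449) = -14.154; smaller M is more luminous → Star P.
L ratio = 10^(0.4 |ΔM|) = 10^5.661 = 458700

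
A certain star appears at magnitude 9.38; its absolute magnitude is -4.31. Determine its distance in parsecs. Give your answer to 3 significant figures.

μ = m − M = 13.690
m − M = 5 log₁₀ d − 5
log₁₀ d = (m − M)/5 + 1 = 3.7380
d = 10^3.7380 = 5470 pc

d ≈ 5470 pc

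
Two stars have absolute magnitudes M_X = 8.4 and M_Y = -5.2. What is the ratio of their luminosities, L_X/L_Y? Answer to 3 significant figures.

L_X/L_Y ≈ 3.63×10^-6

ΔM = M_X − M_Y = 13.6
L_X/L_Y = 10^(−0.4 ΔM) = 10^-5.440 = 3.631×10^-6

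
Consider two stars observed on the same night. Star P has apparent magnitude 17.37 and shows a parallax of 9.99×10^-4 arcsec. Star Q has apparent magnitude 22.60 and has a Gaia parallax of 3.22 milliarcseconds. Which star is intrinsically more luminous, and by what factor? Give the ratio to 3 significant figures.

Star P: d = 1/p = 1/9.99×10^-4″ = 1001 pc
Star P: M = m − 5 log₁₀ d + 5 = 17.37 − 5·3.0004 + 5 = 7.368
Star Q: p = 3.22 mas = 3.22×10^-3″ → d = 1/p = 310.6 pc
Star Q: M = m − 5 log₁₀ d + 5 = 22.60 − 5·2.4921 + 5 = 15.139
ΔM = M_P − M_Q = 7.368 − (15.139) = -7.771; smaller M is more luminous → Star P.
L ratio = 10^(0.4 |ΔM|) = 10^3.109 = 1284

Star P is more luminous, by a factor of 1280.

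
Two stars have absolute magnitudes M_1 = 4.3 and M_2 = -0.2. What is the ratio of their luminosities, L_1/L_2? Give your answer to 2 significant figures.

ΔM = M_1 − M_2 = 4.5
L_1/L_2 = 10^(−0.4 ΔM) = 10^-1.800 = 0.01585

L_1/L_2 ≈ 0.016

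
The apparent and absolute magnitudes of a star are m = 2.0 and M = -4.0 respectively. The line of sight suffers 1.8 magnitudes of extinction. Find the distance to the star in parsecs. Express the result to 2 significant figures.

d ≈ 69 pc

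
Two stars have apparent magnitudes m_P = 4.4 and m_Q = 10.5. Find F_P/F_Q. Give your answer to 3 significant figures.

F_P/F_Q ≈ 275

Δm = 4.4 − (10.5) = -6.1
Flux ratio = 10^(−0.4 Δm) = 10^(−0.4 × -6.1) = 10^2.440 = 275.4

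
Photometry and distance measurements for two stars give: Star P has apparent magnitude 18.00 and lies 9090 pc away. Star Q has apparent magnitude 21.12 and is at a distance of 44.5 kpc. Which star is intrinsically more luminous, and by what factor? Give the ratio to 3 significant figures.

Star P: M = m − 5 log₁₀ d + 5 = 18.00 − 5·3.9586 + 5 = 3.207
Star Q: d = 44.5 kpc = 44500 pc
Star Q: M = m − 5 log₁₀ d + 5 = 21.12 − 5·4.6484 + 5 = 2.878
ΔM = M_P − M_Q = 3.207 − (2.878) = 0.329; smaller M is more luminous → Star Q.
L ratio = 10^(0.4 |ΔM|) = 10^0.132 = 1.354

Star Q is more luminous, by a factor of 1.35.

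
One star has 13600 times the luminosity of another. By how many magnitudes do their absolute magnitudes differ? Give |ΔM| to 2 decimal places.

|ΔM| ≈ 10.33

Pogson: ΔM = −2.5 log₁₀(ratio) = −2.5 log₁₀(13600) = −2.5 × 4.1335 = -10.334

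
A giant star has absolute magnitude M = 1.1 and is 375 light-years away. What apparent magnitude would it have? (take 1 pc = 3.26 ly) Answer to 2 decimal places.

d = 375 ly / 3.26 = 115.0 pc
m = M + 5 log₁₀ d − 5 = 1.1 + 5·2.0608 − 5 = 6.404

m ≈ 6.40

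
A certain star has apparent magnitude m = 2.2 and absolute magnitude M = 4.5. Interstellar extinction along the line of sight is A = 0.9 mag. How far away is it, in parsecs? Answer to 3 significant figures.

d ≈ 2.29 pc

m − M = 5 log₁₀(d/10 pc) + A  ⇒  2.2 − (4.5) − 0.9 = 5 log₁₀(d/10)
-3.200 = 5 log₁₀(d/10)
log₁₀ d = (m − M − A)/5 + 1 = 0.3600
d = 10^0.3600 = 2.291 pc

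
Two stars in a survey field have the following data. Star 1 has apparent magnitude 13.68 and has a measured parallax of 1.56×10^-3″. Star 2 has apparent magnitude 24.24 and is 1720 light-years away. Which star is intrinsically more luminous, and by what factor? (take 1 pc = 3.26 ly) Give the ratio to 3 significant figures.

Star 1 is more luminous, by a factor of 24700.

Star 1: d = 1/p = 1/1.56×10^-3″ = 641.0 pc
Star 1: M = m − 5 log₁₀ d + 5 = 13.68 − 5·2.8069 + 5 = 4.646
Star 2: d = 1720 ly / 3.26 = 527.6 pc
Star 2: M = m − 5 log₁₀ d + 5 = 24.24 − 5·2.7223 + 5 = 15.628
ΔM = M_1 − M_2 = 4.646 − (15.628) = -10.983; smaller M is more luminous → Star 1.
L ratio = 10^(0.4 |ΔM|) = 10^4.393 = 24720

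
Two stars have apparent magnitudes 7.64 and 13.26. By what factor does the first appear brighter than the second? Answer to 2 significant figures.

Magnitude difference = -5.62
Flux ratio = 10^(−0.4 Δm) = 10^(−0.4 × -5.62) = 10^2.248 = 177.0

180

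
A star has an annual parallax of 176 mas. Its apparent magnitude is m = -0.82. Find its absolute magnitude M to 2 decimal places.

M ≈ 0.41

p = 176 mas = 0.176″ → d = 1/p = 5.682 pc
5 log₁₀(d/10 pc) = 5 log₁₀(5.682) − 5 = -1.228
M = m − 5 log₁₀(d/10) = -0.82 + 1.228 = 0.408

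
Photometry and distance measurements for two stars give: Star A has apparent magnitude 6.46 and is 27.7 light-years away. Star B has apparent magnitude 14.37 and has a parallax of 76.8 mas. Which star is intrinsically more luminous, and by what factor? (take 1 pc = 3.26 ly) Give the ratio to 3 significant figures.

Star A is more luminous, by a factor of 621.

Star A: d = 27.7 ly / 3.26 = 8.497 pc
Star A: M = m − 5 log₁₀ d + 5 = 6.46 − 5·0.9293 + 5 = 6.814
Star B: p = 76.8 mas = 0.0768″ → d = 1/p = 13.02 pc
Star B: M = m − 5 log₁₀ d + 5 = 14.37 − 5·1.1146 + 5 = 13.797
ΔM = M_A − M_B = 6.814 − (13.797) = -6.983; smaller M is more luminous → Star A.
L ratio = 10^(0.4 |ΔM|) = 10^2.793 = 621.2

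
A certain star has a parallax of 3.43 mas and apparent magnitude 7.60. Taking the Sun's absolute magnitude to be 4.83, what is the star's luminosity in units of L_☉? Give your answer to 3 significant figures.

d = 1/p = 1000/3.43 mas = 291.5 pc
M = m − 5 log₁₀ d + 5 = 7.60 − 5·2.4647 + 5 = 0.276
M − M_☉ = 0.276 − 4.83 = -4.554
L/L_☉ = 10^(−0.4 × -4.554) = 66.28

L/L_☉ ≈ 66.3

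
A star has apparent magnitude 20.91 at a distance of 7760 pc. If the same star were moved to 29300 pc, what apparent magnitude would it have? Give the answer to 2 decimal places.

m ≈ 23.80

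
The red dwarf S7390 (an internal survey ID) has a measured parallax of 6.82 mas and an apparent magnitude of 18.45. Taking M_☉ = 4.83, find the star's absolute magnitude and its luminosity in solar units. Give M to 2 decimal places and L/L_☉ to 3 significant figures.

M ≈ 12.62; L/L_☉ ≈ 7.66×10^-4

d = 1/p = 1000/6.82 mas = 146.6 pc
M = m − 5 log₁₀ d + 5 = 18.45 − 5·2.1662 + 5 = 12.619
M − M_☉ = 12.619 − 4.83 = 7.789
L/L_☉ = 10^(−0.4 × 7.789) = 7.664×10^-4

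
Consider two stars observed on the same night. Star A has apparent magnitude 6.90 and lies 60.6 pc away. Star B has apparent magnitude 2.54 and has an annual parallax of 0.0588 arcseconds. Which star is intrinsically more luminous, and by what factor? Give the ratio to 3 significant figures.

Star B is more luminous, by a factor of 4.37.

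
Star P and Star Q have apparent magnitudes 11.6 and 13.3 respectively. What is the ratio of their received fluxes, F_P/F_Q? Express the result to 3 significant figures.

F_P/F_Q ≈ 4.79

Magnitude difference = -1.7
Flux ratio = 10^(−0.4 Δm) = 10^(−0.4 × -1.7) = 10^0.680 = 4.786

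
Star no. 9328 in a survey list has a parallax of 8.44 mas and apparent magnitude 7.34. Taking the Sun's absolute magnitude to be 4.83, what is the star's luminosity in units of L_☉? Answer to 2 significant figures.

L/L_☉ ≈ 14

d = 1/p = 1000/8.44 mas = 118.5 pc
M = m − 5 log₁₀ d + 5 = 7.34 − 5·2.0737 + 5 = 1.972
M − M_☉ = 1.972 − 4.83 = -2.858
L/L_☉ = 10^(−0.4 × -2.858) = 13.91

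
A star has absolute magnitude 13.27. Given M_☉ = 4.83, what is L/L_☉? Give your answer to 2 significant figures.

L/L_☉ ≈ 4.2×10^-4

M − M_☉ = 13.27 − 4.83 = 8.440
L/L_☉ = 10^(−0.4 (M − M_☉)) = 10^-3.376 = 4.207×10^-4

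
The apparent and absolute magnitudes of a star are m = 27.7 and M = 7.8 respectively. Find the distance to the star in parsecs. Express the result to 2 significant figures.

Distance modulus: m − M = 27.7 − (7.8) = 19.900
m − M = 5 log₁₀ d − 5
log₁₀ d = (m − M)/5 + 1 = 4.9800
d = 10^4.9800 = 95500 pc

d ≈ 95000 pc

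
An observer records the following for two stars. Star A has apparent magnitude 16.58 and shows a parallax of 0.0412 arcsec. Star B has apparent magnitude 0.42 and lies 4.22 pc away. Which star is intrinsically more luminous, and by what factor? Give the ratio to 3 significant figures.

Star B is more luminous, by a factor of 88000.

Star A: d = 1/p = 1/0.0412″ = 24.27 pc
Star A: M = m − 5 log₁₀ d + 5 = 16.58 − 5·1.3851 + 5 = 14.654
Star B: M = m − 5 log₁₀ d + 5 = 0.42 − 5·0.6253 + 5 = 2.293
ΔM = M_A − M_B = 14.654 − (2.293) = 12.361; smaller M is more luminous → Star B.
L ratio = 10^(0.4 |ΔM|) = 10^4.944 = 87990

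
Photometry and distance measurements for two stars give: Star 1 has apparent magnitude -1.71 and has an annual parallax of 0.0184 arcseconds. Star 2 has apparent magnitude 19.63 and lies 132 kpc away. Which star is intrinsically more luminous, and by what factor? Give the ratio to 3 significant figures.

Star 1 is more luminous, by a factor of 58.2.

Star 1: d = 1/p = 1/0.0184″ = 54.35 pc
Star 1: M = m − 5 log₁₀ d + 5 = -1.71 − 5·1.7352 + 5 = -5.386
Star 2: d = 132 kpc = 132000 pc
Star 2: M = m − 5 log₁₀ d + 5 = 19.63 − 5·5.1206 + 5 = -0.973
ΔM = M_1 − M_2 = -5.386 − (-0.973) = -4.413; smaller M is more luminous → Star 1.
L ratio = 10^(0.4 |ΔM|) = 10^1.765 = 58.24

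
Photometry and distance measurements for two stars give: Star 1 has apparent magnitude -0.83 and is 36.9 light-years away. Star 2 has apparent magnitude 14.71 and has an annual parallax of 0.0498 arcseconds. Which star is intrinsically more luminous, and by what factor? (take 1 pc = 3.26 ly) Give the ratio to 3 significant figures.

Star 1 is more luminous, by a factor of 522000.

Star 1: d = 36.9 ly / 3.26 = 11.32 pc
Star 1: M = m − 5 log₁₀ d + 5 = -0.83 − 5·1.0538 + 5 = -1.099
Star 2: d = 1/p = 1/0.0498″ = 20.08 pc
Star 2: M = m − 5 log₁₀ d + 5 = 14.71 − 5·1.3028 + 5 = 13.196
ΔM = M_1 − M_2 = -1.099 − (13.196) = -14.295; smaller M is more luminous → Star 1.
L ratio = 10^(0.4 |ΔM|) = 10^5.718 = 522500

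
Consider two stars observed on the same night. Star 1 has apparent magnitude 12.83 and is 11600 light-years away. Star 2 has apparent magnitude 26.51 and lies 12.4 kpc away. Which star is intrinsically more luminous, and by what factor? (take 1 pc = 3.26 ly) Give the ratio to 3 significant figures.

Star 1 is more luminous, by a factor of 24400.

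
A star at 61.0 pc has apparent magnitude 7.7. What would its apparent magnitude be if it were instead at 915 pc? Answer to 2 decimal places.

Flux ∝ 1/d², so Δm = 5 log₁₀(d₂/d₁) = 5 log₁₀(915/61.0) = 5.880
m₂ = m₁ + Δm = 7.7 + (5.880) = 13.580

m ≈ 13.58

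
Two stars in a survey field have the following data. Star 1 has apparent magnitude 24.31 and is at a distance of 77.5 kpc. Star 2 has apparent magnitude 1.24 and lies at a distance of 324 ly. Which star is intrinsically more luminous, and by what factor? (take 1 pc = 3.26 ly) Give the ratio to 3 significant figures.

Star 2 is more luminous, by a factor of 2780.

Star 1: d = 77.5 kpc = 77500 pc
Star 1: M = m − 5 log₁₀ d + 5 = 24.31 − 5·4.8893 + 5 = 4.863
Star 2: d = 324 ly / 3.26 = 99.39 pc
Star 2: M = m − 5 log₁₀ d + 5 = 1.24 − 5·1.9973 + 5 = -3.747
ΔM = M_1 − M_2 = 4.863 − (-3.747) = 8.610; smaller M is more luminous → Star 2.
L ratio = 10^(0.4 |ΔM|) = 10^3.444 = 2780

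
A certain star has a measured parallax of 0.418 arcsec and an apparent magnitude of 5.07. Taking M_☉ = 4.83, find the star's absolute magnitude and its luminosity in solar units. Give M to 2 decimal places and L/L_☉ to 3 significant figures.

M ≈ 8.18; L/L_☉ ≈ 0.0459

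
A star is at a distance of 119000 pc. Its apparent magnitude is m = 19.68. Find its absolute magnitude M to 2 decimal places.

M ≈ -0.70

5 log₁₀(d/10 pc) = 5 log₁₀(119000) − 5 = 20.378
M = m − 5 log₁₀(d/10) = 19.68 − 20.378 = -0.698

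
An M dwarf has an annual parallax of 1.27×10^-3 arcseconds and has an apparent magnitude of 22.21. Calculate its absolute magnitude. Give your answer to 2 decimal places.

M ≈ 12.73

d = 1/p = 1/1.27×10^-3″ = 787.4 pc
5 log₁₀(d/10 pc) = 5 log₁₀(787.4) − 5 = 9.481
M = m − 5 log₁₀(d/10) = 22.21 − 9.481 = 12.729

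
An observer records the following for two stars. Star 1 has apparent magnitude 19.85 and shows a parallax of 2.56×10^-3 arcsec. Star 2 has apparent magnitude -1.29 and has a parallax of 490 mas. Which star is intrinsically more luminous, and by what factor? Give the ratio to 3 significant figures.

Star 2 is more luminous, by a factor of 7800.

Star 1: d = 1/p = 1/2.56×10^-3″ = 390.6 pc
Star 1: M = m − 5 log₁₀ d + 5 = 19.85 − 5·2.5918 + 5 = 11.891
Star 2: p = 490 mas = 0.490″ → d = 1/p = 2.041 pc
Star 2: M = m − 5 log₁₀ d + 5 = -1.29 − 5·0.3098 + 5 = 2.161
ΔM = M_1 − M_2 = 11.891 − (2.161) = 9.730; smaller M is more luminous → Star 2.
L ratio = 10^(0.4 |ΔM|) = 10^3.892 = 7800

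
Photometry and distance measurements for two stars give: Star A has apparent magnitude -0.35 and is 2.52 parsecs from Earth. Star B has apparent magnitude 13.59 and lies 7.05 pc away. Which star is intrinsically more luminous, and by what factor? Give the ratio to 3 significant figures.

Star A is more luminous, by a factor of 48100.

Star A: M = m − 5 log₁₀ d + 5 = -0.35 − 5·0.4014 + 5 = 2.643
Star B: M = m − 5 log₁₀ d + 5 = 13.59 − 5·0.8482 + 5 = 14.349
ΔM = M_A − M_B = 2.643 − (14.349) = -11.706; smaller M is more luminous → Star A.
L ratio = 10^(0.4 |ΔM|) = 10^4.682 = 48130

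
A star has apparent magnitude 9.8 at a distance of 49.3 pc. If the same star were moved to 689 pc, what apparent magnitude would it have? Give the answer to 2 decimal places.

m ≈ 15.53

Flux ∝ 1/d², so Δm = 5 log₁₀(d₂/d₁) = 5 log₁₀(689/49.3) = 5.727
m₂ = m₁ + Δm = 9.8 + (5.727) = 15.527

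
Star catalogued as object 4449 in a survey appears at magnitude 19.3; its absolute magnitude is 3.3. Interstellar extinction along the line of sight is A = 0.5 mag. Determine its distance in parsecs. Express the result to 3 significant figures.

d ≈ 12600 pc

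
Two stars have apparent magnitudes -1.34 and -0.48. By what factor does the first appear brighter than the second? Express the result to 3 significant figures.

2.21

Magnitude difference = -0.86
Flux ratio = 10^(−0.4 Δm) = 10^(−0.4 × -0.86) = 10^0.344 = 2.208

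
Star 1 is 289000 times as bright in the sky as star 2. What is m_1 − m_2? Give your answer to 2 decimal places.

m_1 − m_2 ≈ -13.65

Pogson: Δm = −2.5 log₁₀(ratio) = −2.5 log₁₀(289000) = −2.5 × 5.4609 = -13.652
Star 1 is brighter, so it has the smaller magnitude: the difference is negative.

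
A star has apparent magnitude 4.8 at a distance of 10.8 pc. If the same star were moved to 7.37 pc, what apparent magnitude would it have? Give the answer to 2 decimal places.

m ≈ 3.97

Flux ∝ 1/d², so Δm = 5 log₁₀(d₂/d₁) = 5 log₁₀(7.37/10.8) = -0.830
m₂ = m₁ + Δm = 4.8 + (-0.830) = 3.970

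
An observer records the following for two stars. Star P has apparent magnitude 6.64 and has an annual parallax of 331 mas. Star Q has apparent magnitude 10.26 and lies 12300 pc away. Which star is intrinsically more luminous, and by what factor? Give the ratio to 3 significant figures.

Star P: p = 331 mas = 0.331″ → d = 1/p = 3.021 pc
Star P: M = m − 5 log₁₀ d + 5 = 6.64 − 5·0.4802 + 5 = 9.239
Star Q: M = m − 5 log₁₀ d + 5 = 10.26 − 5·4.0899 + 5 = -5.190
ΔM = M_P − M_Q = 9.239 − (-5.190) = 14.429; smaller M is more luminous → Star Q.
L ratio = 10^(0.4 |ΔM|) = 10^5.771 = 590800

Star Q is more luminous, by a factor of 591000.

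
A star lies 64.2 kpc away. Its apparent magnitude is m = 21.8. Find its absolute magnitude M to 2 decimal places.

M ≈ 2.76

d = 64.2 kpc = 64200 pc
5 log₁₀(d/10 pc) = 5 log₁₀(64200) − 5 = 19.038
M = m − 5 log₁₀(d/10) = 21.8 − 19.038 = 2.762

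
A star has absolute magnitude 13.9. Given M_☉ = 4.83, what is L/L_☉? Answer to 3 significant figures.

L/L_☉ ≈ 2.36×10^-4

M − M_☉ = 13.9 − 4.83 = 9.070
L/L_☉ = 10^(−0.4 (M − M_☉)) = 10^-3.628 = 2.355×10^-4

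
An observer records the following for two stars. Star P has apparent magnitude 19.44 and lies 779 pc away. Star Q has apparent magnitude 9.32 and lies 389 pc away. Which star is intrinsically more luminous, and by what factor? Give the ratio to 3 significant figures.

Star Q is more luminous, by a factor of 2780.

Star P: M = m − 5 log₁₀ d + 5 = 19.44 − 5·2.8915 + 5 = 9.982
Star Q: M = m − 5 log₁₀ d + 5 = 9.32 − 5·2.5899 + 5 = 1.370
ΔM = M_P − M_Q = 9.982 − (1.370) = 8.612; smaller M is more luminous → Star Q.
L ratio = 10^(0.4 |ΔM|) = 10^3.445 = 2785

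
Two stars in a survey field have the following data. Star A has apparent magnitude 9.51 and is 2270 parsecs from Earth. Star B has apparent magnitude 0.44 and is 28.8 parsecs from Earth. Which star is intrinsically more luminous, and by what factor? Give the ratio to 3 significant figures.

Star A: M = m − 5 log₁₀ d + 5 = 9.51 − 5·3.3560 + 5 = -2.270
Star B: M = m − 5 log₁₀ d + 5 = 0.44 − 5·1.4594 + 5 = -1.857
ΔM = M_A − M_B = -2.270 − (-1.857) = -0.413; smaller M is more luminous → Star A.
L ratio = 10^(0.4 |ΔM|) = 10^0.165 = 1.463

Star A is more luminous, by a factor of 1.46.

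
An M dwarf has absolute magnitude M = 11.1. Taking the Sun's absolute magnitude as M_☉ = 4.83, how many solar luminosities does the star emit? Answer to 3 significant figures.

L/L_☉ ≈ 3.10×10^-3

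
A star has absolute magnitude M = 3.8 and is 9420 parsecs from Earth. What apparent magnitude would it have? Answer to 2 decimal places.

m = M + 5 log₁₀ d − 5 = 3.8 + 5·3.9741 − 5 = 18.670

m ≈ 18.67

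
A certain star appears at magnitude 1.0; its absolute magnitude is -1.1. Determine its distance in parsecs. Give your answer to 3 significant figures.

μ = m − M = 2.100
m − M = 5 log₁₀ d − 5
log₁₀ d = (m − M)/5 + 1 = 1.4200
d = 10^1.4200 = 26.30 pc

d ≈ 26.3 pc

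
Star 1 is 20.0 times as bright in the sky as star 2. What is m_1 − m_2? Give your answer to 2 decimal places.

m_1 − m_2 ≈ -3.25

Pogson: Δm = −2.5 log₁₀(ratio) = −2.5 log₁₀(20.0) = −2.5 × 1.3010 = -3.253
Star 1 is brighter, so it has the smaller magnitude: the difference is negative.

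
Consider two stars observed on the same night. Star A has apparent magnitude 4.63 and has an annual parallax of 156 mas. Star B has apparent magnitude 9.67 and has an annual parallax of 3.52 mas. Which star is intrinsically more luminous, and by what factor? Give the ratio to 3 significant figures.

Star A: p = 156 mas = 0.156″ → d = 1/p = 6.410 pc
Star A: M = m − 5 log₁₀ d + 5 = 4.63 − 5·0.8069 + 5 = 5.596
Star B: p = 3.52 mas = 3.52×10^-3″ → d = 1/p = 284.1 pc
Star B: M = m − 5 log₁₀ d + 5 = 9.67 − 5·2.4535 + 5 = 2.403
ΔM = M_A − M_B = 5.596 − (2.403) = 3.193; smaller M is more luminous → Star B.
L ratio = 10^(0.4 |ΔM|) = 10^1.277 = 18.93

Star B is more luminous, by a factor of 18.9.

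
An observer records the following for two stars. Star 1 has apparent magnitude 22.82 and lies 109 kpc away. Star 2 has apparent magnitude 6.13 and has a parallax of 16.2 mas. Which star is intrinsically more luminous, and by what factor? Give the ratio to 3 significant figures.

Star 2 is more luminous, by a factor of 1.52.

Star 1: d = 109 kpc = 109000 pc
Star 1: M = m − 5 log₁₀ d + 5 = 22.82 − 5·5.0374 + 5 = 2.633
Star 2: p = 16.2 mas = 0.0162″ → d = 1/p = 61.73 pc
Star 2: M = m − 5 log₁₀ d + 5 = 6.13 − 5·1.7905 + 5 = 2.178
ΔM = M_1 − M_2 = 2.633 − (2.178) = 0.455; smaller M is more luminous → Star 2.
L ratio = 10^(0.4 |ΔM|) = 10^0.182 = 1.521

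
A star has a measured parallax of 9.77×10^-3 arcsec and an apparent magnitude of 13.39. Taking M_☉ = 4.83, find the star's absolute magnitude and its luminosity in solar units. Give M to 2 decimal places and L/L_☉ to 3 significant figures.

M ≈ 8.34; L/L_☉ ≈ 0.0395

d = 1/p = 1/9.77×10^-3″ = 102.4 pc
M = m − 5 log₁₀ d + 5 = 13.39 − 5·2.0101 + 5 = 8.339
M − M_☉ = 8.339 − 4.83 = 3.509
L/L_☉ = 10^(−0.4 × 3.509) = 0.03946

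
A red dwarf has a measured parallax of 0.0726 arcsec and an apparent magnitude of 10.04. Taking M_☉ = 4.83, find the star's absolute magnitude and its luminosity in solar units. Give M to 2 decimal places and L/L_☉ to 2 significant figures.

M ≈ 9.34; L/L_☉ ≈ 0.016

d = 1/p = 1/0.0726″ = 13.77 pc
M = m − 5 log₁₀ d + 5 = 10.04 − 5·1.1391 + 5 = 9.345
M − M_☉ = 9.345 − 4.83 = 4.515
L/L_☉ = 10^(−0.4 × 4.515) = 0.01564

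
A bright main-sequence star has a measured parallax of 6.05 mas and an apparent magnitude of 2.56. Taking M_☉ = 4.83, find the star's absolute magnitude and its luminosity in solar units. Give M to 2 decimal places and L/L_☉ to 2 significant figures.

d = 1/p = 1000/6.05 mas = 165.3 pc
M = m − 5 log₁₀ d + 5 = 2.56 − 5·2.2182 + 5 = -3.531
M − M_☉ = -3.531 − 4.83 = -8.361
L/L_☉ = 10^(−0.4 × -8.361) = 2210

M ≈ -3.53; L/L_☉ ≈ 2200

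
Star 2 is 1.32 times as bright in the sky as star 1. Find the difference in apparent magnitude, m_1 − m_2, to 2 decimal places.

m_1 − m_2 ≈ 0.30

Pogson: Δm = −2.5 log₁₀(ratio) = −2.5 log₁₀(1.32) = −2.5 × 0.1206 = -0.301
Star 2 is brighter so has the smaller magnitude: m_1 − m_2 is positive.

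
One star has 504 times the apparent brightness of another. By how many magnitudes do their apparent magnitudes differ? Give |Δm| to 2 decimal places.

|Δm| ≈ 6.76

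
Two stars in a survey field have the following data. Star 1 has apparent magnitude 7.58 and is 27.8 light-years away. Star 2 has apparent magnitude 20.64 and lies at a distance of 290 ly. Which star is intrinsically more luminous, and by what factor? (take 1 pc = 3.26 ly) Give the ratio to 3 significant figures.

Star 1 is more luminous, by a factor of 1540.

Star 1: d = 27.8 ly / 3.26 = 8.528 pc
Star 1: M = m − 5 log₁₀ d + 5 = 7.58 − 5·0.9308 + 5 = 7.926
Star 2: d = 290 ly / 3.26 = 88.96 pc
Star 2: M = m − 5 log₁₀ d + 5 = 20.64 − 5·1.9492 + 5 = 15.894
ΔM = M_1 − M_2 = 7.926 − (15.894) = -7.968; smaller M is more luminous → Star 1.
L ratio = 10^(0.4 |ΔM|) = 10^3.187 = 1539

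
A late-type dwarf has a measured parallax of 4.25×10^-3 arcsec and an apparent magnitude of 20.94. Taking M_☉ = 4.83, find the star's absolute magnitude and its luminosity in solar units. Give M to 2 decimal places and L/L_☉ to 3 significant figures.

M ≈ 14.08; L/L_☉ ≈ 1.99×10^-4

d = 1/p = 1/4.25×10^-3″ = 235.3 pc
M = m − 5 log₁₀ d + 5 = 20.94 − 5·2.3716 + 5 = 14.082
M − M_☉ = 14.082 − 4.83 = 9.252
L/L_☉ = 10^(−0.4 × 9.252) = 1.992×10^-4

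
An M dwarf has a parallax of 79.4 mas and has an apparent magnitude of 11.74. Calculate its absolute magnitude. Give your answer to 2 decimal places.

p = 79.4 mas = 0.0794″ → d = 1/p = 12.59 pc
5 log₁₀(d/10 pc) = 5 log₁₀(12.59) − 5 = 0.501
M = m − 5 log₁₀(d/10) = 11.74 − 0.501 = 11.239

M ≈ 11.24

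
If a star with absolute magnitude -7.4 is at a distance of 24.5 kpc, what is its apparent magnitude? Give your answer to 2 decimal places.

d = 24.5 kpc = 24500 pc
m = M + 5 log₁₀ d − 5 = -7.4 + 5·4.3892 − 5 = 9.546

m ≈ 9.55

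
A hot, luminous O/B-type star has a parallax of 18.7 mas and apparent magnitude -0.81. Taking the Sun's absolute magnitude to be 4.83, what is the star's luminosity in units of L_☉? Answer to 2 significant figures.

d = 1/p = 1000/18.7 mas = 53.48 pc
M = m − 5 log₁₀ d + 5 = -0.81 − 5·1.7282 + 5 = -4.451
M − M_☉ = -4.451 − 4.83 = -9.281
L/L_☉ = 10^(−0.4 × -9.281) = 5156

L/L_☉ ≈ 5200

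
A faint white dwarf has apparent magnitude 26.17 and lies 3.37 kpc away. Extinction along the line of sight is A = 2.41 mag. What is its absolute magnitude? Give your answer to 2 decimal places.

d = 3.37 kpc = 3370 pc
5 log₁₀(d/10 pc) = 5 log₁₀(3370) − 5 = 12.638
M = m − 5 log₁₀(d/10) − A = 26.17 − 12.638 − 2.41 = 11.122

M ≈ 11.12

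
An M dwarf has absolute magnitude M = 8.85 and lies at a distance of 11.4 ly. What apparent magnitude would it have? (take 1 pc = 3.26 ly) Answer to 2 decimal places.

d = 11.4 ly / 3.26 = 3.497 pc
m = M + 5 log₁₀ d − 5 = 8.85 + 5·0.5437 − 5 = 6.568

m ≈ 6.57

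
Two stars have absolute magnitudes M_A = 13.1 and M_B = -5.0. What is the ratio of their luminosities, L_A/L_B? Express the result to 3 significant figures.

L_A/L_B ≈ 5.75×10^-8

ΔM = M_A − M_B = 18.1
L_A/L_B = 10^(−0.4 ΔM) = 10^-7.240 = 5.754×10^-8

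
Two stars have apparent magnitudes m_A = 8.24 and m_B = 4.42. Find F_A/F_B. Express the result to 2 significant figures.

F_A/F_B ≈ 0.030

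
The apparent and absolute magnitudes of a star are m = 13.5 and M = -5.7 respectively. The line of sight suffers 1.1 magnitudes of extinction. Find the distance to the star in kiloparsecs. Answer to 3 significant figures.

d ≈ 41.7 kpc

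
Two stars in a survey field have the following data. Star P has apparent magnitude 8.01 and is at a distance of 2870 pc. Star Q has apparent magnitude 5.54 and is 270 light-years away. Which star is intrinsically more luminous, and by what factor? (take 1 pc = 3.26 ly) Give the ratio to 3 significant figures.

Star P is more luminous, by a factor of 123.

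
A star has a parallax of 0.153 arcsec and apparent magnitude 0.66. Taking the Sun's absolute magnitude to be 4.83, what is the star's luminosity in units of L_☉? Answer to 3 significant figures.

d = 1/p = 1/0.153″ = 6.536 pc
M = m − 5 log₁₀ d + 5 = 0.66 − 5·0.8153 + 5 = 1.583
M − M_☉ = 1.583 − 4.83 = -3.247
L/L_☉ = 10^(−0.4 × -3.247) = 19.89

L/L_☉ ≈ 19.9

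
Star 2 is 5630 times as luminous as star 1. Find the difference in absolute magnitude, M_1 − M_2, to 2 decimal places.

M_1 − M_2 ≈ 9.38

Pogson: ΔM = −2.5 log₁₀(ratio) = −2.5 log₁₀(5630) = −2.5 × 3.7505 = -9.376
Star 2 is brighter so has the smaller magnitude: M_1 − M_2 is positive.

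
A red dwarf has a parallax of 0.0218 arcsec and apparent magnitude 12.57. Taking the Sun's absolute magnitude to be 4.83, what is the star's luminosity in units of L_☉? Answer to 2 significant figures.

d = 1/p = 1/0.0218″ = 45.87 pc
M = m − 5 log₁₀ d + 5 = 12.57 − 5·1.6615 + 5 = 9.262
M − M_☉ = 9.262 − 4.83 = 4.432
L/L_☉ = 10^(−0.4 × 4.432) = 0.01687

L/L_☉ ≈ 0.017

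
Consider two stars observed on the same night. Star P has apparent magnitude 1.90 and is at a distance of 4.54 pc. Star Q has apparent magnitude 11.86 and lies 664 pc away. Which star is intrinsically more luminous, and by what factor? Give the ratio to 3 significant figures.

Star P: M = m − 5 log₁₀ d + 5 = 1.90 − 5·0.6571 + 5 = 3.615
Star Q: M = m − 5 log₁₀ d + 5 = 11.86 − 5·2.8222 + 5 = 2.749
ΔM = M_P − M_Q = 3.615 − (2.749) = 0.866; smaller M is more luminous → Star Q.
L ratio = 10^(0.4 |ΔM|) = 10^0.346 = 2.219

Star Q is more luminous, by a factor of 2.22.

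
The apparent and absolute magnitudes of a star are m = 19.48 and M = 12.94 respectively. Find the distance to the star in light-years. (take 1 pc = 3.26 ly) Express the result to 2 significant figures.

d ≈ 660 ly

μ = m − M = 6.540
m − M = 5 log₁₀ d − 5
log₁₀ d = (m − M)/5 + 1 = 2.3080
d = 10^2.3080 = 203.2 pc
= 662.5 ly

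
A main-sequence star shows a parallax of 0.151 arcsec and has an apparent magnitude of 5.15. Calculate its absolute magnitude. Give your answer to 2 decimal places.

M ≈ 6.04

d = 1/p = 1/0.151″ = 6.623 pc
5 log₁₀(d/10 pc) = 5 log₁₀(6.623) − 5 = -0.895
M = m − 5 log₁₀(d/10) = 5.15 + 0.895 = 6.045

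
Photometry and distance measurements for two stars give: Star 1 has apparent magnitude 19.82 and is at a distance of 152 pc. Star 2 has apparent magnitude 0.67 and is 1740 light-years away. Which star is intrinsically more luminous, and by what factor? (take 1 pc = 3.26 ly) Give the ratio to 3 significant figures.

Star 1: M = m − 5 log₁₀ d + 5 = 19.82 − 5·2.1818 + 5 = 13.911
Star 2: d = 1740 ly / 3.26 = 533.7 pc
Star 2: M = m − 5 log₁₀ d + 5 = 0.67 − 5·2.7273 + 5 = -7.967
ΔM = M_1 − M_2 = 13.911 − (-7.967) = 21.877; smaller M is more luminous → Star 2.
L ratio = 10^(0.4 |ΔM|) = 10^8.751 = 5.636×10^8

Star 2 is more luminous, by a factor of 5.64×10^8.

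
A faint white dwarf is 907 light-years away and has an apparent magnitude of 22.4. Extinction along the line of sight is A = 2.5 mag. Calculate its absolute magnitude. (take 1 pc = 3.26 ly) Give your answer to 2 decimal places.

M ≈ 12.68

d = 907 ly / 3.26 = 278.2 pc
5 log₁₀(d/10 pc) = 5 log₁₀(278.2) − 5 = 7.222
M = m − 5 log₁₀(d/10) − A = 22.4 − 7.222 − 2.5 = 12.678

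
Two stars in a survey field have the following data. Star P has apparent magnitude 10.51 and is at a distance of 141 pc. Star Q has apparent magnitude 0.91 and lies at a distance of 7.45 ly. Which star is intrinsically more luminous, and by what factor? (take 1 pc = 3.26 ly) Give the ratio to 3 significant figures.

Star Q is more luminous, by a factor of 1.82.

Star P: M = m − 5 log₁₀ d + 5 = 10.51 − 5·2.1492 + 5 = 4.764
Star Q: d = 7.45 ly / 3.26 = 2.285 pc
Star Q: M = m − 5 log₁₀ d + 5 = 0.91 − 5·0.3589 + 5 = 4.115
ΔM = M_P − M_Q = 4.764 − (4.115) = 0.649; smaller M is more luminous → Star Q.
L ratio = 10^(0.4 |ΔM|) = 10^0.259 = 1.817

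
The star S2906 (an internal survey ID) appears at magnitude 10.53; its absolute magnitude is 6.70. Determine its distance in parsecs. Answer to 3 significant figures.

d ≈ 58.3 pc

Distance modulus: m − M = 10.53 − (6.70) = 3.830
m − M = 5 log₁₀ d − 5
log₁₀ d = (m − M)/5 + 1 = 1.7660
d = 10^1.7660 = 58.34 pc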